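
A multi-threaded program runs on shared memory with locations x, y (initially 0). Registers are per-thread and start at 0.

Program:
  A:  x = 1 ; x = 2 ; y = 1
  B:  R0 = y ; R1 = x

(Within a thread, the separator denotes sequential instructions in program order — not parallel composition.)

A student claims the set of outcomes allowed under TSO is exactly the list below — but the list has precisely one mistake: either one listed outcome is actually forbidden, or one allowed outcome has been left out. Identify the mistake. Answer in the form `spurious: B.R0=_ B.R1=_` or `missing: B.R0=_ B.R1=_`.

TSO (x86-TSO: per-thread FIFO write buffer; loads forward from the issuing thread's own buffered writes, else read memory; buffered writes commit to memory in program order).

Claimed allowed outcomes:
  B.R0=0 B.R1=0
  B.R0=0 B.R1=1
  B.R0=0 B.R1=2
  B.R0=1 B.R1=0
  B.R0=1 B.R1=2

spurious: B.R0=1 B.R1=0

outcome vector order: (B.R0,B.R1)
TSO: 4 outcomes — {0/0, 0/1, 0/2, 1/2}
claimed∖TSO = {1/0}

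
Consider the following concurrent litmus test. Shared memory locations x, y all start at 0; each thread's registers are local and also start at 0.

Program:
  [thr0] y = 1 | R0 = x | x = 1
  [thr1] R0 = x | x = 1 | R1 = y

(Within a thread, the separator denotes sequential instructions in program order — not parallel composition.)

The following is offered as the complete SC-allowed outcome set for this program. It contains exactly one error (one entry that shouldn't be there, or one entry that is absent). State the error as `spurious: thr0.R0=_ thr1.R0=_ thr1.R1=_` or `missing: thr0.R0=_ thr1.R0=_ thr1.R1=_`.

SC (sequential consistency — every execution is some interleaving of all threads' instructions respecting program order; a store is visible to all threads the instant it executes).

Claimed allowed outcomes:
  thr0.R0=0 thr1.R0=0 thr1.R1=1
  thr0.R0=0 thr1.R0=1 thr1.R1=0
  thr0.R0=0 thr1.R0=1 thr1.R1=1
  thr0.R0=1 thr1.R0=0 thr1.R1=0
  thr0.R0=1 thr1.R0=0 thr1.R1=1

outcome vector order: (thr0.R0,thr1.R0,thr1.R1)
under SC → 001; 011; 100; 101
claimed∖SC = {010}

spurious: thr0.R0=0 thr1.R0=1 thr1.R1=0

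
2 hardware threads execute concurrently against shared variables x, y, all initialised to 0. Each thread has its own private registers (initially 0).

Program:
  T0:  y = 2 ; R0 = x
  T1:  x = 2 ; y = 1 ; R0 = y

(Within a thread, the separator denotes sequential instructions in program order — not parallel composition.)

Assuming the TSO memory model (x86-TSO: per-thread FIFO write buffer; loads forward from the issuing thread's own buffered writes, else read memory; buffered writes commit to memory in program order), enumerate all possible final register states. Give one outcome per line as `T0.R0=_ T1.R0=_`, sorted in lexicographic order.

outcome vector order: (T0.R0,T1.R0)
|TSO outcomes| = 4

T0.R0=0 T1.R0=1
T0.R0=0 T1.R0=2
T0.R0=2 T1.R0=1
T0.R0=2 T1.R0=2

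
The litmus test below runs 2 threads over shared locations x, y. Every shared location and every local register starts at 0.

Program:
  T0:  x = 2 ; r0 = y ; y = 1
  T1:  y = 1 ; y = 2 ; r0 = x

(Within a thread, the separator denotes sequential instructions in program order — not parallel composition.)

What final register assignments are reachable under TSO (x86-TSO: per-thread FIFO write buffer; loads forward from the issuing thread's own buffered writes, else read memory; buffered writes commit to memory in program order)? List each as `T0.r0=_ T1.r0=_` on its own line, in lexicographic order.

outcome vector order: (T0.r0,T1.r0)
|TSO outcomes| = 6

T0.r0=0 T1.r0=0
T0.r0=0 T1.r0=2
T0.r0=1 T1.r0=0
T0.r0=1 T1.r0=2
T0.r0=2 T1.r0=0
T0.r0=2 T1.r0=2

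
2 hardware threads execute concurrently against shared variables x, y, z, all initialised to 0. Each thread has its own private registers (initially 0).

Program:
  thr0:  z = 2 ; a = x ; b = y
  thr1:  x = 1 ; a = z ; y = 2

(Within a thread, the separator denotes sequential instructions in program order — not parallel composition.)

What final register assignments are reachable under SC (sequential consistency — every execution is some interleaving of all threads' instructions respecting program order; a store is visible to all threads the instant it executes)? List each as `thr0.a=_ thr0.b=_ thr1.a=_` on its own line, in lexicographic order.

thr0.a=0 thr0.b=0 thr1.a=2
thr0.a=0 thr0.b=2 thr1.a=2
thr0.a=1 thr0.b=0 thr1.a=0
thr0.a=1 thr0.b=0 thr1.a=2
thr0.a=1 thr0.b=2 thr1.a=0
thr0.a=1 thr0.b=2 thr1.a=2

outcome vector order: (thr0.a,thr0.b,thr1.a)
|SC outcomes| = 6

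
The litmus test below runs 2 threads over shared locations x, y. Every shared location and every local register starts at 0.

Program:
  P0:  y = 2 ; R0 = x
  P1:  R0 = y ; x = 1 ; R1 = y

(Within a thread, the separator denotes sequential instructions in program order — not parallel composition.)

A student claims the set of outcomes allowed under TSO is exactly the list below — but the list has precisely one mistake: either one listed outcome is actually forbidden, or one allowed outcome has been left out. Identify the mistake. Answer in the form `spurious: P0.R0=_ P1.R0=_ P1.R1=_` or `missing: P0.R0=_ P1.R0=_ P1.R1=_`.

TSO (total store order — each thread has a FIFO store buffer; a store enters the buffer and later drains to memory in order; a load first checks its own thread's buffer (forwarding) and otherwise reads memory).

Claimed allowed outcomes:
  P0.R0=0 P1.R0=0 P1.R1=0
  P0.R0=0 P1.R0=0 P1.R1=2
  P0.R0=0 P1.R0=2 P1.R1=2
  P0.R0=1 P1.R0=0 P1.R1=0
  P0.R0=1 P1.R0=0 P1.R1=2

outcome vector order: (P0.R0,P1.R0,P1.R1)
TSO (6): 000 002 022 100 102 122
TSO∖claimed = {122}

missing: P0.R0=1 P1.R0=2 P1.R1=2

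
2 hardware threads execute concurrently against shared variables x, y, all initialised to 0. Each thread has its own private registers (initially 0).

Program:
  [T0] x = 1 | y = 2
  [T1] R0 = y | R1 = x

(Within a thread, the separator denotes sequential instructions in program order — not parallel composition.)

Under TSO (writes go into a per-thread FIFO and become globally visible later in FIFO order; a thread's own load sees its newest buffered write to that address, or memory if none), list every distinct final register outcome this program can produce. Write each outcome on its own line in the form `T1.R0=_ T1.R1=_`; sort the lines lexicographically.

outcome vector order: (T1.R0,T1.R1)
|TSO outcomes| = 3

T1.R0=0 T1.R1=0
T1.R0=0 T1.R1=1
T1.R0=2 T1.R1=1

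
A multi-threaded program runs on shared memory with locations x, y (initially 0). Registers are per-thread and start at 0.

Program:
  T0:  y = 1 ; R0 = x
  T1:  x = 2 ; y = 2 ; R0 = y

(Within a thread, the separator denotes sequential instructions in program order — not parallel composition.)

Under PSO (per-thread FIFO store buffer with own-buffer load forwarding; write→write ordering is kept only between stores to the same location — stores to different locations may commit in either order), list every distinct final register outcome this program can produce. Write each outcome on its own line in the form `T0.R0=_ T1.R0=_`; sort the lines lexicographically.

T0.R0=0 T1.R0=1
T0.R0=0 T1.R0=2
T0.R0=2 T1.R0=1
T0.R0=2 T1.R0=2

outcome vector order: (T0.R0,T1.R0)
|PSO outcomes| = 4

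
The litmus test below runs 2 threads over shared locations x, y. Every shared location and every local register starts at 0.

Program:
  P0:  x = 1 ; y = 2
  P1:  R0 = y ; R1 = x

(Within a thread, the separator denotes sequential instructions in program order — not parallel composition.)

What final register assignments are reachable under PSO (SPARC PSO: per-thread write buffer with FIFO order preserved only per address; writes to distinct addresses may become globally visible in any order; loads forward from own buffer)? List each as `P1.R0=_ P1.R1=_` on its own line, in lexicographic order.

P1.R0=0 P1.R1=0
P1.R0=0 P1.R1=1
P1.R0=2 P1.R1=0
P1.R0=2 P1.R1=1

outcome vector order: (P1.R0,P1.R1)
|PSO outcomes| = 4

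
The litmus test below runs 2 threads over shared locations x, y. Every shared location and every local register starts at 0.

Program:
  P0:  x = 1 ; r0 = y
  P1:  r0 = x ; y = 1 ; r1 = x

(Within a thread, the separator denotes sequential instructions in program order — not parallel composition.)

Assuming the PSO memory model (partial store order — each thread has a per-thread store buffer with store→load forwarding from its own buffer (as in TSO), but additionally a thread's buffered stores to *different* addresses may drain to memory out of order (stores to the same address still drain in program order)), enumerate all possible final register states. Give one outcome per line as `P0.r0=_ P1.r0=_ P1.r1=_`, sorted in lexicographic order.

outcome vector order: (P0.r0,P1.r0,P1.r1)
|PSO outcomes| = 6

P0.r0=0 P1.r0=0 P1.r1=0
P0.r0=0 P1.r0=0 P1.r1=1
P0.r0=0 P1.r0=1 P1.r1=1
P0.r0=1 P1.r0=0 P1.r1=0
P0.r0=1 P1.r0=0 P1.r1=1
P0.r0=1 P1.r0=1 P1.r1=1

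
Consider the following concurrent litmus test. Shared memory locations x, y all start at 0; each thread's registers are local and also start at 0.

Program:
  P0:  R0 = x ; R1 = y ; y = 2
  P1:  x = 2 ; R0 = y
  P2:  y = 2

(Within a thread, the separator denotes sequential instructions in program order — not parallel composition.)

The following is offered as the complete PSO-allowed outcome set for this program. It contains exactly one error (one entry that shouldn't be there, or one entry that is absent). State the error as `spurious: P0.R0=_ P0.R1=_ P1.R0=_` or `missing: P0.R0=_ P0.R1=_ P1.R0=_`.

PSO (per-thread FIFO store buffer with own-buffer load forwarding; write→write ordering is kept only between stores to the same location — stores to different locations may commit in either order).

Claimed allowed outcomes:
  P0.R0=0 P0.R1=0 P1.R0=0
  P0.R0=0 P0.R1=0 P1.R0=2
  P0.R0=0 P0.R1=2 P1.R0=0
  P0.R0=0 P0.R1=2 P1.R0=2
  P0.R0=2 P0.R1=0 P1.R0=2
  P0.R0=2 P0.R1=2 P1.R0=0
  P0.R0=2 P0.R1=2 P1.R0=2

missing: P0.R0=2 P0.R1=0 P1.R0=0

outcome vector order: (P0.R0,P0.R1,P1.R0)
PSO: 8 outcomes — {<0 0 0> <0 0 2> <0 2 0> <0 2 2> <2 0 0> <2 0 2> <2 2 0> <2 2 2>}
PSO∖claimed = {<2 0 0>}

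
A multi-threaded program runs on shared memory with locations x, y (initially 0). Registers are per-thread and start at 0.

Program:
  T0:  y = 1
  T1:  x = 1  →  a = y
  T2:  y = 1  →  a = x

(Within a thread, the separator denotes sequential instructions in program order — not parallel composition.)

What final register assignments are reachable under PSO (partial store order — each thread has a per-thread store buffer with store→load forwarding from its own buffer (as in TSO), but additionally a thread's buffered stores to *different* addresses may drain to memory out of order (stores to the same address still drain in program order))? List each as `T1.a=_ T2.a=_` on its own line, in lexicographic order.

outcome vector order: (T1.a,T2.a)
|PSO outcomes| = 4

T1.a=0 T2.a=0
T1.a=0 T2.a=1
T1.a=1 T2.a=0
T1.a=1 T2.a=1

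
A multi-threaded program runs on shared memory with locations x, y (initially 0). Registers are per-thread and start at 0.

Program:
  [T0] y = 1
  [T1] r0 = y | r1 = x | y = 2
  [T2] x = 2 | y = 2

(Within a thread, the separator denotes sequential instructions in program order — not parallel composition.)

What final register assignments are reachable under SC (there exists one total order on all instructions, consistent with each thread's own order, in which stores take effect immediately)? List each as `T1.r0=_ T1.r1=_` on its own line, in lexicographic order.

T1.r0=0 T1.r1=0
T1.r0=0 T1.r1=2
T1.r0=1 T1.r1=0
T1.r0=1 T1.r1=2
T1.r0=2 T1.r1=2

outcome vector order: (T1.r0,T1.r1)
|SC outcomes| = 5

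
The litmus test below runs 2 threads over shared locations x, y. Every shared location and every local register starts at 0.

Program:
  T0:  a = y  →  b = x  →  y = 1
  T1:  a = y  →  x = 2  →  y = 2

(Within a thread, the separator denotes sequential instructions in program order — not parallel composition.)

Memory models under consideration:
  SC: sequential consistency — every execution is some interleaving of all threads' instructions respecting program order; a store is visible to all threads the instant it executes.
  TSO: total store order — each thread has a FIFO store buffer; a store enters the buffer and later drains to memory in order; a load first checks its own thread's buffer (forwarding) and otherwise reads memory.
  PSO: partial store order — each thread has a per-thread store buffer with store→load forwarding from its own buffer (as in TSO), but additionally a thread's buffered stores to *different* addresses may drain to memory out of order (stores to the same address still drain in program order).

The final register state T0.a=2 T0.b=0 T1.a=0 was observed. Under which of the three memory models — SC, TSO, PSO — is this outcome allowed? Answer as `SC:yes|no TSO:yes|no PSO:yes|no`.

SC:no TSO:no PSO:yes

outcome vector order: (T0.a,T0.b,T1.a)
[SC] allowed = {<0 0 0>; <0 0 1>; <0 2 0>; <2 2 0>}
[TSO] allowed = {<0 0 0>; <0 0 1>; <0 2 0>; <2 2 0>}
[PSO] allowed = {<0 0 0>; <0 0 1>; <0 2 0>; <2 0 0>; <2 2 0>}
target <2 0 0> ∈ {PSO}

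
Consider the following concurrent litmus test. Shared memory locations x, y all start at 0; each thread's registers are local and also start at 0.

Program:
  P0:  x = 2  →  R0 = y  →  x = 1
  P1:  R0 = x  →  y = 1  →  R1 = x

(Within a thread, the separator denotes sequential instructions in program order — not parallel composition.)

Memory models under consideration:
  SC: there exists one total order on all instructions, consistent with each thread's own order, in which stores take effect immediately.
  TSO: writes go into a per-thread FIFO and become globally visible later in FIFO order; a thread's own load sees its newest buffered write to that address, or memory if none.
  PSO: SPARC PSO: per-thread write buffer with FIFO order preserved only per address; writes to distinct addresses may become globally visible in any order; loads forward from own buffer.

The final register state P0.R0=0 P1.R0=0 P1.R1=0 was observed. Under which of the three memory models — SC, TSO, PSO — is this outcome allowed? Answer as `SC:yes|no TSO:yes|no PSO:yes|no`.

SC:no TSO:yes PSO:yes

outcome vector order: (P0.R0,P1.R0,P1.R1)
SC: 10 outcomes — {<0 0 1> <0 0 2> <0 1 1> <0 2 1> <0 2 2> <1 0 0> <1 0 1> <1 0 2> <1 2 1> <1 2 2>}
TSO: 11 outcomes — {<0 0 0> <0 0 1> <0 0 2> <0 1 1> <0 2 1> <0 2 2> <1 0 0> <1 0 1> <1 0 2> <1 2 1> <1 2 2>}
PSO: 11 outcomes — {<0 0 0> <0 0 1> <0 0 2> <0 1 1> <0 2 1> <0 2 2> <1 0 0> <1 0 1> <1 0 2> <1 2 1> <1 2 2>}
target <0 0 0> ∈ {TSO,PSO}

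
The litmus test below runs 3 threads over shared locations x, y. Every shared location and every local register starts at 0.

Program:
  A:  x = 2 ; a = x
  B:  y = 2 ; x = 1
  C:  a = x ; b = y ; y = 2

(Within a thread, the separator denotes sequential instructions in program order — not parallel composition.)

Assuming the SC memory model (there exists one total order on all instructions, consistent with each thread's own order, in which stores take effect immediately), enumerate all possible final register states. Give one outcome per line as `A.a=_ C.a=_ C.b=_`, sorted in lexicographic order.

A.a=1 C.a=0 C.b=0
A.a=1 C.a=0 C.b=2
A.a=1 C.a=1 C.b=2
A.a=1 C.a=2 C.b=0
A.a=1 C.a=2 C.b=2
A.a=2 C.a=0 C.b=0
A.a=2 C.a=0 C.b=2
A.a=2 C.a=1 C.b=2
A.a=2 C.a=2 C.b=0
A.a=2 C.a=2 C.b=2

outcome vector order: (A.a,C.a,C.b)
|SC outcomes| = 10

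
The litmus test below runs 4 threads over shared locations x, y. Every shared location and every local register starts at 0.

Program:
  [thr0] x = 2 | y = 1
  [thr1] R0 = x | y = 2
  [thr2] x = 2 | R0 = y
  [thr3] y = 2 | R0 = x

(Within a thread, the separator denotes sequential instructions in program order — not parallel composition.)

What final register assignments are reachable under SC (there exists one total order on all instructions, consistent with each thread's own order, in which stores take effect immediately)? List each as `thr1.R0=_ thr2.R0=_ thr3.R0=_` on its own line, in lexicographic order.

thr1.R0=0 thr2.R0=0 thr3.R0=2
thr1.R0=0 thr2.R0=1 thr3.R0=0
thr1.R0=0 thr2.R0=1 thr3.R0=2
thr1.R0=0 thr2.R0=2 thr3.R0=0
thr1.R0=0 thr2.R0=2 thr3.R0=2
thr1.R0=2 thr2.R0=0 thr3.R0=2
thr1.R0=2 thr2.R0=1 thr3.R0=0
thr1.R0=2 thr2.R0=1 thr3.R0=2
thr1.R0=2 thr2.R0=2 thr3.R0=0
thr1.R0=2 thr2.R0=2 thr3.R0=2

outcome vector order: (thr1.R0,thr2.R0,thr3.R0)
|SC outcomes| = 10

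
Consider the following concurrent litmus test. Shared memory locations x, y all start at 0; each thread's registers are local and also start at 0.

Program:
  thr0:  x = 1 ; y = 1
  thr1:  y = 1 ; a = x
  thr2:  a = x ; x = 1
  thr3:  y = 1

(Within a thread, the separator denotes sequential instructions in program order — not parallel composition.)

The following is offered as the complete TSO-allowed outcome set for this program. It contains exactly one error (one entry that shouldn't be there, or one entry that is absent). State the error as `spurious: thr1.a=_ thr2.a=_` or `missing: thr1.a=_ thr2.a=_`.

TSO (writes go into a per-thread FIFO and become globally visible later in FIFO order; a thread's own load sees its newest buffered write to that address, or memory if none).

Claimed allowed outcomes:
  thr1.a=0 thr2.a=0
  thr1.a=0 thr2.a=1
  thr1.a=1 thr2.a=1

missing: thr1.a=1 thr2.a=0

outcome vector order: (thr1.a,thr2.a)
under TSO → 00 01 10 11
TSO∖claimed = {10}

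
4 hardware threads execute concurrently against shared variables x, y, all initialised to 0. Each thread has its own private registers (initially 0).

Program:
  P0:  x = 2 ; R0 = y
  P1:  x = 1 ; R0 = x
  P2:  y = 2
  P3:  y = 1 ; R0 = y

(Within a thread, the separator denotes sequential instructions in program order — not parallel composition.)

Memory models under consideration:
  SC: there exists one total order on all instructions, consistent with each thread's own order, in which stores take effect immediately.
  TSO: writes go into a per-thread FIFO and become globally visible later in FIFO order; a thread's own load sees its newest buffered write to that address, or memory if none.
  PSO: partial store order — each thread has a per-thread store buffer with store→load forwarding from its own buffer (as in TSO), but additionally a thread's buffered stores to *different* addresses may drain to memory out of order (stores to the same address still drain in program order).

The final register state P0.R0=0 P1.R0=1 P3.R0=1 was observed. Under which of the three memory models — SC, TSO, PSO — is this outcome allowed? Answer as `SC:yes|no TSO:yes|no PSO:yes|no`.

SC:yes TSO:yes PSO:yes

outcome vector order: (P0.R0,P1.R0,P3.R0)
[SC] allowed = {0/1/1 0/1/2 0/2/1 0/2/2 1/1/1 1/1/2 1/2/1 1/2/2 2/1/1 2/1/2 2/2/1 2/2/2}
[TSO] allowed = {0/1/1 0/1/2 0/2/1 0/2/2 1/1/1 1/1/2 1/2/1 1/2/2 2/1/1 2/1/2 2/2/1 2/2/2}
[PSO] allowed = {0/1/1 0/1/2 0/2/1 0/2/2 1/1/1 1/1/2 1/2/1 1/2/2 2/1/1 2/1/2 2/2/1 2/2/2}
target 0/1/1 ∈ {SC,TSO,PSO}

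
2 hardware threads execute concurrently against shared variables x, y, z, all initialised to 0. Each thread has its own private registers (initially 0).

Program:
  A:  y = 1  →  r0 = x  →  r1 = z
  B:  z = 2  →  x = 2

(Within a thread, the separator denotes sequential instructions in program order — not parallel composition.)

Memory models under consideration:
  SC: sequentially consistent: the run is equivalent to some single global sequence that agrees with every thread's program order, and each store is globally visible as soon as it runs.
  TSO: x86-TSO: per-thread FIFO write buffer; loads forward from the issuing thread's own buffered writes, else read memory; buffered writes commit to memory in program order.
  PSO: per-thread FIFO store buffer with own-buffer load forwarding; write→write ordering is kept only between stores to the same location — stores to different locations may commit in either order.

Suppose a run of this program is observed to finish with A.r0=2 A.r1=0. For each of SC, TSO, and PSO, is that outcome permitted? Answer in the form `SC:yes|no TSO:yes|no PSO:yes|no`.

outcome vector order: (A.r0,A.r1)
SC: 3 outcomes — {(0,0) (0,2) (2,2)}
TSO: 3 outcomes — {(0,0) (0,2) (2,2)}
PSO: 4 outcomes — {(0,0) (0,2) (2,0) (2,2)}
target (2,0) ∈ {PSO}

SC:no TSO:no PSO:yes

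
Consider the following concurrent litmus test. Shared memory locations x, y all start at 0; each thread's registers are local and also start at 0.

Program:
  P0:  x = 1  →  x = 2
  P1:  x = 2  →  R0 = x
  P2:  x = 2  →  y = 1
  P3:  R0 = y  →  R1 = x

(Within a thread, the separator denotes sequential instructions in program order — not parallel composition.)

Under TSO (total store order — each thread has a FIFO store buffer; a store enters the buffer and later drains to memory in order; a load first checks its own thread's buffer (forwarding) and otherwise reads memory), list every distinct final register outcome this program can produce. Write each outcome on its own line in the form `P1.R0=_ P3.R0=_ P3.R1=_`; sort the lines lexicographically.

P1.R0=1 P3.R0=0 P3.R1=0
P1.R0=1 P3.R0=0 P3.R1=1
P1.R0=1 P3.R0=0 P3.R1=2
P1.R0=1 P3.R0=1 P3.R1=1
P1.R0=1 P3.R0=1 P3.R1=2
P1.R0=2 P3.R0=0 P3.R1=0
P1.R0=2 P3.R0=0 P3.R1=1
P1.R0=2 P3.R0=0 P3.R1=2
P1.R0=2 P3.R0=1 P3.R1=1
P1.R0=2 P3.R0=1 P3.R1=2

outcome vector order: (P1.R0,P3.R0,P3.R1)
|TSO outcomes| = 10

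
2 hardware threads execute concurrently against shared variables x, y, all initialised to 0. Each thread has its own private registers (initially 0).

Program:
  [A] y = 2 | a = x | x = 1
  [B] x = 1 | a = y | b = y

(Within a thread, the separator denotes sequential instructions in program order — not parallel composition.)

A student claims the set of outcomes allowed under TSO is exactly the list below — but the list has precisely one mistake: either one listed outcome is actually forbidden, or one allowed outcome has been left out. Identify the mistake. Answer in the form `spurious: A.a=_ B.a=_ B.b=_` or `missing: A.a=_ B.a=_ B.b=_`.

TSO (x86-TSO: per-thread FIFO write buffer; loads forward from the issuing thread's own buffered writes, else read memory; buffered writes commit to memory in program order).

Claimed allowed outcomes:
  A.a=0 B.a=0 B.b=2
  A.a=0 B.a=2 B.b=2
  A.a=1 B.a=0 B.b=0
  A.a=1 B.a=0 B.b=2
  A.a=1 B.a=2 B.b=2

outcome vector order: (A.a,B.a,B.b)
[TSO] allowed = {(0,0,0), (0,0,2), (0,2,2), (1,0,0), (1,0,2), (1,2,2)}
TSO∖claimed = {(0,0,0)}

missing: A.a=0 B.a=0 B.b=0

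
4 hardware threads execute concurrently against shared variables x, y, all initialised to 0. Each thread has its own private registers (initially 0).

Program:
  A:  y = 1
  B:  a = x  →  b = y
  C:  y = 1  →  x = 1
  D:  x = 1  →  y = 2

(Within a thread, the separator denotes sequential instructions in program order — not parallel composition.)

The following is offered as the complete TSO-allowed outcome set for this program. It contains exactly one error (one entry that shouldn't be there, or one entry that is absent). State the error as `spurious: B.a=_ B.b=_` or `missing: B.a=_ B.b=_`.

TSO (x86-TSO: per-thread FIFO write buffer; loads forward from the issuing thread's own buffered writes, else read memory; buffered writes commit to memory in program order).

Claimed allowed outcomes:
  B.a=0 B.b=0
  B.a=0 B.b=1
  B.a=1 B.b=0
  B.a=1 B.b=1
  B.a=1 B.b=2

outcome vector order: (B.a,B.b)
TSO: 6 outcomes — {<0 0>; <0 1>; <0 2>; <1 0>; <1 1>; <1 2>}
TSO∖claimed = {<0 2>}

missing: B.a=0 B.b=2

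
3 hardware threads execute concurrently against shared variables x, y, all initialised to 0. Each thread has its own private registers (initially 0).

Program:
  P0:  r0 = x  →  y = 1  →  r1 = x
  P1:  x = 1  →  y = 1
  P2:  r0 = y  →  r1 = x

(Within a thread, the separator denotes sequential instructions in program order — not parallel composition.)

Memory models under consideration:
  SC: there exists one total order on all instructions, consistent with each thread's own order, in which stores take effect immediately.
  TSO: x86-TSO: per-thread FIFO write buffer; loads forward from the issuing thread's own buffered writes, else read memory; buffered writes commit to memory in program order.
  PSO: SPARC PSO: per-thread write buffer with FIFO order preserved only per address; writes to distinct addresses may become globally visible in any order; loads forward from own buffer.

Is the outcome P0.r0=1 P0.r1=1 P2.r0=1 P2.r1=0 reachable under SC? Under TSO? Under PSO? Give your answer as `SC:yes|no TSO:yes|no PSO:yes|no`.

outcome vector order: (P0.r0,P0.r1,P2.r0,P2.r1)
[SC] allowed = {0/0/0/0 0/0/0/1 0/0/1/0 0/0/1/1 0/1/0/0 0/1/0/1 0/1/1/0 0/1/1/1 1/1/0/0 1/1/0/1 1/1/1/1}
[TSO] allowed = {0/0/0/0 0/0/0/1 0/0/1/0 0/0/1/1 0/1/0/0 0/1/0/1 0/1/1/0 0/1/1/1 1/1/0/0 1/1/0/1 1/1/1/1}
[PSO] allowed = {0/0/0/0 0/0/0/1 0/0/1/0 0/0/1/1 0/1/0/0 0/1/0/1 0/1/1/0 0/1/1/1 1/1/0/0 1/1/0/1 1/1/1/0 1/1/1/1}
target 1/1/1/0 ∈ {PSO}

SC:no TSO:no PSO:yes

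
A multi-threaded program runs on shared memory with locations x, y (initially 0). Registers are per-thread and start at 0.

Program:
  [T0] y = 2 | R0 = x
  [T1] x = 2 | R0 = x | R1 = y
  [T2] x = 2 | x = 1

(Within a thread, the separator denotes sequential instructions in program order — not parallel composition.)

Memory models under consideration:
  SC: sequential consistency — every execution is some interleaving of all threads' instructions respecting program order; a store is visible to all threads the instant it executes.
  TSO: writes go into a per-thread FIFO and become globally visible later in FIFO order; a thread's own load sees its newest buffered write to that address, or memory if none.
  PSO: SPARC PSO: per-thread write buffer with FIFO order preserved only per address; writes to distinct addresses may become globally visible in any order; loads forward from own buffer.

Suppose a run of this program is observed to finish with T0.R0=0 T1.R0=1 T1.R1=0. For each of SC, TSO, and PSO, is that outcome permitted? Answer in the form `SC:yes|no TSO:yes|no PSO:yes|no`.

outcome vector order: (T0.R0,T1.R0,T1.R1)
SC (9): <0 1 2>; <0 2 2>; <1 1 0>; <1 1 2>; <1 2 0>; <1 2 2>; <2 1 2>; <2 2 0>; <2 2 2>
TSO (12): <0 1 0>; <0 1 2>; <0 2 0>; <0 2 2>; <1 1 0>; <1 1 2>; <1 2 0>; <1 2 2>; <2 1 0>; <2 1 2>; <2 2 0>; <2 2 2>
PSO (12): <0 1 0>; <0 1 2>; <0 2 0>; <0 2 2>; <1 1 0>; <1 1 2>; <1 2 0>; <1 2 2>; <2 1 0>; <2 1 2>; <2 2 0>; <2 2 2>
target <0 1 0> ∈ {TSO,PSO}

SC:no TSO:yes PSO:yes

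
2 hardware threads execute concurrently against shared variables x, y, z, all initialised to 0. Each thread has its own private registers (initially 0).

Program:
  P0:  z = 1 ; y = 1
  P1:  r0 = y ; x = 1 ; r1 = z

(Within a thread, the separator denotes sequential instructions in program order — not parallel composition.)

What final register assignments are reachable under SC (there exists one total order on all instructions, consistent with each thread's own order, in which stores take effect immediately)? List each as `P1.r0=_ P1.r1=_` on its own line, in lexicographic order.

outcome vector order: (P1.r0,P1.r1)
|SC outcomes| = 3

P1.r0=0 P1.r1=0
P1.r0=0 P1.r1=1
P1.r0=1 P1.r1=1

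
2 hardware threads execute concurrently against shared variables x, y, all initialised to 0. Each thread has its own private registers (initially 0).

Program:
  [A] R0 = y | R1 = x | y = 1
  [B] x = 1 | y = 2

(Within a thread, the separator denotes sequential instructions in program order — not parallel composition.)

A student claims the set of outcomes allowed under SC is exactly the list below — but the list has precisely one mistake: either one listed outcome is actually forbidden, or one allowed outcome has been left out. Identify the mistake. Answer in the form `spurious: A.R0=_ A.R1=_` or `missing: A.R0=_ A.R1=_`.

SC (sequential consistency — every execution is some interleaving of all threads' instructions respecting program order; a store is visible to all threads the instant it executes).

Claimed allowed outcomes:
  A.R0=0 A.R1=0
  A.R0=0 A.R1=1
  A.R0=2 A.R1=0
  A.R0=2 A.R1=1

spurious: A.R0=2 A.R1=0

outcome vector order: (A.R0,A.R1)
under SC → 0/0 0/1 2/1
claimed∖SC = {2/0}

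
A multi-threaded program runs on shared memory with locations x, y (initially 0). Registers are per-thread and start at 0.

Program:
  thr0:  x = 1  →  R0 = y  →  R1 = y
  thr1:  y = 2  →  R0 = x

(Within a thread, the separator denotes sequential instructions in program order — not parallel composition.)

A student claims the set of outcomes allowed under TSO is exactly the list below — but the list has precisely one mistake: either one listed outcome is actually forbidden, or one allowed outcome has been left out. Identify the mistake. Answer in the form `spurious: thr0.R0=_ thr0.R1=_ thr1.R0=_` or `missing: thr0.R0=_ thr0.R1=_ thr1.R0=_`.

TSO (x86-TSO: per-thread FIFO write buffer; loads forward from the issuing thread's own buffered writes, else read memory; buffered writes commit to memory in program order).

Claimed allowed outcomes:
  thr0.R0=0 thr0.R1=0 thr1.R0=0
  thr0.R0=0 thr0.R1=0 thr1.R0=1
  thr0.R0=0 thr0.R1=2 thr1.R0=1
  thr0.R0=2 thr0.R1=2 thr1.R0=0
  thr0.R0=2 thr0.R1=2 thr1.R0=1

missing: thr0.R0=0 thr0.R1=2 thr1.R0=0

outcome vector order: (thr0.R0,thr0.R1,thr1.R0)
[TSO] allowed = {000; 001; 020; 021; 220; 221}
TSO∖claimed = {020}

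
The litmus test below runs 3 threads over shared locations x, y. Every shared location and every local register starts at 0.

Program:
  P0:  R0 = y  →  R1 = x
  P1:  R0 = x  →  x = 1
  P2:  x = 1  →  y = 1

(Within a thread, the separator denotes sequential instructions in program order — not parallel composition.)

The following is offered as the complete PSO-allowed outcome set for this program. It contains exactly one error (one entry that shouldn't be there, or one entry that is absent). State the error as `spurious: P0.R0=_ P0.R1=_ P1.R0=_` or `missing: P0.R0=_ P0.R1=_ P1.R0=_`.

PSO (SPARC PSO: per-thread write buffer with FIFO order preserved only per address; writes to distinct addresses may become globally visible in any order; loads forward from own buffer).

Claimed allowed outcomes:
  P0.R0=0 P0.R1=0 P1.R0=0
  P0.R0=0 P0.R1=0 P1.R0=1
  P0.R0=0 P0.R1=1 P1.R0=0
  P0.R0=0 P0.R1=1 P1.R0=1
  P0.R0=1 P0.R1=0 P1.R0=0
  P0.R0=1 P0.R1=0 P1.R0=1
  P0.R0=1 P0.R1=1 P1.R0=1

missing: P0.R0=1 P0.R1=1 P1.R0=0

outcome vector order: (P0.R0,P0.R1,P1.R0)
PSO: 8 outcomes — {(0,0,0), (0,0,1), (0,1,0), (0,1,1), (1,0,0), (1,0,1), (1,1,0), (1,1,1)}
PSO∖claimed = {(1,1,0)}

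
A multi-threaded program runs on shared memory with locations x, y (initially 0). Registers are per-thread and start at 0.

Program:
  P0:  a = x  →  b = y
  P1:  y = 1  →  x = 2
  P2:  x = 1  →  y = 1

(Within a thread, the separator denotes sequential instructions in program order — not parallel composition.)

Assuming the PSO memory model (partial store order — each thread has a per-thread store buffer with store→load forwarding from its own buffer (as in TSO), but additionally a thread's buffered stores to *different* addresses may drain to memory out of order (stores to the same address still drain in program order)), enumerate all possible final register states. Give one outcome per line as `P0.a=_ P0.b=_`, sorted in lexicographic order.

P0.a=0 P0.b=0
P0.a=0 P0.b=1
P0.a=1 P0.b=0
P0.a=1 P0.b=1
P0.a=2 P0.b=0
P0.a=2 P0.b=1

outcome vector order: (P0.a,P0.b)
|PSO outcomes| = 6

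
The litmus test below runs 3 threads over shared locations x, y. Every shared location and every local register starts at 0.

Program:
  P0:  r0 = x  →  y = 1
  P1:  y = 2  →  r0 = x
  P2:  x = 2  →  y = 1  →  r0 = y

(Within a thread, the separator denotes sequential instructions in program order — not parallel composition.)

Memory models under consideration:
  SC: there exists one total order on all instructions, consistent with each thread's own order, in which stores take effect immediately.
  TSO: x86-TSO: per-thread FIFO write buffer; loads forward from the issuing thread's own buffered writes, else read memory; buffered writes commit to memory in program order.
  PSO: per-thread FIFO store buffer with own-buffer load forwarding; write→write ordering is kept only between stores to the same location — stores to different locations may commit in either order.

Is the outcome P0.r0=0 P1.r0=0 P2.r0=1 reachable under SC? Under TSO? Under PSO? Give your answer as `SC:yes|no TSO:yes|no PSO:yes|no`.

outcome vector order: (P0.r0,P1.r0,P2.r0)
under SC → 001, 021, 022, 201, 221, 222
under TSO → 001, 002, 021, 022, 201, 202, 221, 222
under PSO → 001, 002, 021, 022, 201, 202, 221, 222
target 001 ∈ {SC,TSO,PSO}

SC:yes TSO:yes PSO:yes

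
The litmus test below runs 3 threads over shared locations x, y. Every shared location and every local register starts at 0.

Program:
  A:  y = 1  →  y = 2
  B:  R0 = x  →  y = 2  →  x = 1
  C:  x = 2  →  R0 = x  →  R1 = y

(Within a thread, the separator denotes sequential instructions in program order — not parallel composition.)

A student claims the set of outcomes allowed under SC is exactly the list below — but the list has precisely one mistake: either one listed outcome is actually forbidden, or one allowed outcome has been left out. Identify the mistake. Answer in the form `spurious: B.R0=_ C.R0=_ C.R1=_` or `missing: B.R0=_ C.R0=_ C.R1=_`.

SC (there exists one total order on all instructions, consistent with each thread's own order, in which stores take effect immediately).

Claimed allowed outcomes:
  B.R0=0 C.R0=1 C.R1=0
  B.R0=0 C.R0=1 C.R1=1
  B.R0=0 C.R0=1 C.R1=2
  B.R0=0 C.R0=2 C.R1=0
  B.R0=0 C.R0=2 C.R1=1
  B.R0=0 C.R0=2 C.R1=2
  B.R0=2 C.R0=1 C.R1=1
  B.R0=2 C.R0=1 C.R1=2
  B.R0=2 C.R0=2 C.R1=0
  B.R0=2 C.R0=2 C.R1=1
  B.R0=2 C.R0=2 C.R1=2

outcome vector order: (B.R0,C.R0,C.R1)
SC: 10 outcomes — {011, 012, 020, 021, 022, 211, 212, 220, 221, 222}
claimed∖SC = {010}

spurious: B.R0=0 C.R0=1 C.R1=0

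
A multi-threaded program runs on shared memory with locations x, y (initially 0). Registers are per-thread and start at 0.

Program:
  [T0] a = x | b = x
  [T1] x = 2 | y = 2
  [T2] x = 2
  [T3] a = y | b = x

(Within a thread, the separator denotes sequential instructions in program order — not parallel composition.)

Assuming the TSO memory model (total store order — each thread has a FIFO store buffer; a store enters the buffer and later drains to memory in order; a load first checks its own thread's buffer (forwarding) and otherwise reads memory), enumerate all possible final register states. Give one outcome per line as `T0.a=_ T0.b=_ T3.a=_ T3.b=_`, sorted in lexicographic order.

outcome vector order: (T0.a,T0.b,T3.a,T3.b)
|TSO outcomes| = 9

T0.a=0 T0.b=0 T3.a=0 T3.b=0
T0.a=0 T0.b=0 T3.a=0 T3.b=2
T0.a=0 T0.b=0 T3.a=2 T3.b=2
T0.a=0 T0.b=2 T3.a=0 T3.b=0
T0.a=0 T0.b=2 T3.a=0 T3.b=2
T0.a=0 T0.b=2 T3.a=2 T3.b=2
T0.a=2 T0.b=2 T3.a=0 T3.b=0
T0.a=2 T0.b=2 T3.a=0 T3.b=2
T0.a=2 T0.b=2 T3.a=2 T3.b=2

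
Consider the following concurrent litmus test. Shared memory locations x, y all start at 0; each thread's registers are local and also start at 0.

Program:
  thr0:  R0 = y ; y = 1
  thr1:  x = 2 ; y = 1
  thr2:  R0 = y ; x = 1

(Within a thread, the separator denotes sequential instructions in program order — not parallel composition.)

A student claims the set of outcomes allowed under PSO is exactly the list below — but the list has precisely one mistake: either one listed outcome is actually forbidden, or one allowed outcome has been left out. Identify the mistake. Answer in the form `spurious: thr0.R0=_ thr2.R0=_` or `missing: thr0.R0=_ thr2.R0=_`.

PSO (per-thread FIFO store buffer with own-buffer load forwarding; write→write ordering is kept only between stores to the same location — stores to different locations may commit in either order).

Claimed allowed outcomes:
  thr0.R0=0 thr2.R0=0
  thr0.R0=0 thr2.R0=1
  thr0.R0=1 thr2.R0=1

outcome vector order: (thr0.R0,thr2.R0)
[PSO] allowed = {00; 01; 10; 11}
PSO∖claimed = {10}

missing: thr0.R0=1 thr2.R0=0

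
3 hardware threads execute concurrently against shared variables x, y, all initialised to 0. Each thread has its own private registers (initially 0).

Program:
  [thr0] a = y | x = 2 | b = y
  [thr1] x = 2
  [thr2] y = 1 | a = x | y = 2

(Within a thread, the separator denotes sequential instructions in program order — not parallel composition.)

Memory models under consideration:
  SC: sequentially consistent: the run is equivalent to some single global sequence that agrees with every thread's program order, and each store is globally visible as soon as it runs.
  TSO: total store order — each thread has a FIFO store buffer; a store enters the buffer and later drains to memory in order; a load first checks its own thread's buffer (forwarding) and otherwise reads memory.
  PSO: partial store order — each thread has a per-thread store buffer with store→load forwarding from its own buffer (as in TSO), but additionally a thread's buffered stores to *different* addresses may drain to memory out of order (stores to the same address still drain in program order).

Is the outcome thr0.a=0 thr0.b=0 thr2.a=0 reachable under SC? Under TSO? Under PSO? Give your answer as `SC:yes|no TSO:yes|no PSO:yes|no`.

SC:no TSO:yes PSO:yes

outcome vector order: (thr0.a,thr0.b,thr2.a)
SC (11): (0,0,2), (0,1,0), (0,1,2), (0,2,0), (0,2,2), (1,1,0), (1,1,2), (1,2,0), (1,2,2), (2,2,0), (2,2,2)
TSO (12): (0,0,0), (0,0,2), (0,1,0), (0,1,2), (0,2,0), (0,2,2), (1,1,0), (1,1,2), (1,2,0), (1,2,2), (2,2,0), (2,2,2)
PSO (12): (0,0,0), (0,0,2), (0,1,0), (0,1,2), (0,2,0), (0,2,2), (1,1,0), (1,1,2), (1,2,0), (1,2,2), (2,2,0), (2,2,2)
target (0,0,0) ∈ {TSO,PSO}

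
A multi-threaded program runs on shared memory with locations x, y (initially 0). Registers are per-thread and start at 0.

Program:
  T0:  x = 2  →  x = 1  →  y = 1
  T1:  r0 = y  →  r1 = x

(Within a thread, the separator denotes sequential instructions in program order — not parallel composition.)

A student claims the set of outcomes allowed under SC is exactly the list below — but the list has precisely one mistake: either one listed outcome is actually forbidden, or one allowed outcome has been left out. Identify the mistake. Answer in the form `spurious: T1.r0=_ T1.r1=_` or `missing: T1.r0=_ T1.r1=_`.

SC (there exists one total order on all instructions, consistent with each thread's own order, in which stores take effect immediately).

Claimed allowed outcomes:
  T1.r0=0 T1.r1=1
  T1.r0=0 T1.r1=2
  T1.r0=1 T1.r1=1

outcome vector order: (T1.r0,T1.r1)
under SC → (0,0), (0,1), (0,2), (1,1)
SC∖claimed = {(0,0)}

missing: T1.r0=0 T1.r1=0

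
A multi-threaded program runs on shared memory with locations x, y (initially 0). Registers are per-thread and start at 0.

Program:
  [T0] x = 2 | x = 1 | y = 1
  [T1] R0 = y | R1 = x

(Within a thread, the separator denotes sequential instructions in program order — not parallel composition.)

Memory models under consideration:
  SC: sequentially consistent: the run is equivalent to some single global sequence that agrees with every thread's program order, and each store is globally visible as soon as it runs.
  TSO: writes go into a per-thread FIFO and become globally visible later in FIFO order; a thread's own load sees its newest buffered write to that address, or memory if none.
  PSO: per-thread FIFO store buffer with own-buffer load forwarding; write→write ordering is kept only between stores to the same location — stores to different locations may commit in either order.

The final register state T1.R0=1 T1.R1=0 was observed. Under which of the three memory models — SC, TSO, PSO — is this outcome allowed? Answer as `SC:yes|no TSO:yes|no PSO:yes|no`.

SC:no TSO:no PSO:yes

outcome vector order: (T1.R0,T1.R1)
under SC → 00 01 02 11
under TSO → 00 01 02 11
under PSO → 00 01 02 10 11 12
target 10 ∈ {PSO}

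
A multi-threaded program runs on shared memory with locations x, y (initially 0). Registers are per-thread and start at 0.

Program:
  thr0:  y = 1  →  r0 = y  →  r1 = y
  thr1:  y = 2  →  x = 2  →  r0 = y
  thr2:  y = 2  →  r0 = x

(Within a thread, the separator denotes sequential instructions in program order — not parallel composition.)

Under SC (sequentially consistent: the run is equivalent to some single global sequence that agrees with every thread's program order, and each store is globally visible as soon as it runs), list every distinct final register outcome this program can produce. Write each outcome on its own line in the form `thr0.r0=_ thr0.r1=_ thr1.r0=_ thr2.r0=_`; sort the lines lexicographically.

outcome vector order: (thr0.r0,thr0.r1,thr1.r0,thr2.r0)
|SC outcomes| = 10

thr0.r0=1 thr0.r1=1 thr1.r0=1 thr2.r0=0
thr0.r0=1 thr0.r1=1 thr1.r0=1 thr2.r0=2
thr0.r0=1 thr0.r1=1 thr1.r0=2 thr2.r0=0
thr0.r0=1 thr0.r1=1 thr1.r0=2 thr2.r0=2
thr0.r0=1 thr0.r1=2 thr1.r0=1 thr2.r0=2
thr0.r0=1 thr0.r1=2 thr1.r0=2 thr2.r0=0
thr0.r0=1 thr0.r1=2 thr1.r0=2 thr2.r0=2
thr0.r0=2 thr0.r1=2 thr1.r0=1 thr2.r0=2
thr0.r0=2 thr0.r1=2 thr1.r0=2 thr2.r0=0
thr0.r0=2 thr0.r1=2 thr1.r0=2 thr2.r0=2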